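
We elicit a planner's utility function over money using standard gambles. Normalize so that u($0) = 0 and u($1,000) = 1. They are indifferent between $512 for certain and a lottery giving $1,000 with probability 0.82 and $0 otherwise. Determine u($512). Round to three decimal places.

0.820

The indifference gives u($512) = 0.82·u($1,000) + 0.18·u($0) = 0.82·1 + 0.18·0 = 0.82.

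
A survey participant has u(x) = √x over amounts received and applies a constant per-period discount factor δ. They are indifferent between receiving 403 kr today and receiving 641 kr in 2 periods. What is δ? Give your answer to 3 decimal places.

δ ≈ 0.890

Indifference means u(403) = δ^2 · u(641), so δ^2 = u(403)/u(641).
With u(x) = √x: δ^2 = √403/√641 = √(403/641) = 0.79291.
Hence δ = (0.79291)^(1/2) = 0.89045.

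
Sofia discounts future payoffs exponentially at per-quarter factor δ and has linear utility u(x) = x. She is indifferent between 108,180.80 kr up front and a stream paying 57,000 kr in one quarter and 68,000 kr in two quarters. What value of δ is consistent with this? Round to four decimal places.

δ ≈ 0.9100

Present value of the stream is 57000·δ + 68000·δ². Indifference gives 57000δ + 68000δ² = 108180.80.
So 68000δ² + 57000δ − 108180.80 = 0.
By the quadratic formula (taking the positive root), δ = (−57000 + √32674177600.00) / 136000 ≈ 0.9100.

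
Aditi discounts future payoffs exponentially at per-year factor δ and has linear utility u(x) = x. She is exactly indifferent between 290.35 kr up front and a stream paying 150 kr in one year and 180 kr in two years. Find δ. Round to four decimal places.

The stream is worth 150δ + 180δ² today, so 150δ + 180δ² = 290.35.
Rearranged: 180δ² + 150δ − 290.35 = 0.
The positive root is δ = [−150 + √(150² + 4·180·290.35)] / (2·180) = (−150 + 481.199)/360 ≈ 0.9200.

δ ≈ 0.9200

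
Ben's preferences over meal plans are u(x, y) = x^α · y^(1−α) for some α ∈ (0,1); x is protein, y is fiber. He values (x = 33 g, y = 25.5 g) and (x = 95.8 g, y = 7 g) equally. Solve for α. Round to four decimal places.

Indifference: 33^α · 25.5^(1−α) = 95.8^α · 7^(1−α).
(33/95.8)^α = (7/25.5)^(1−α); take logs: α·ln(33/95.8) = (1−α)·ln(7/25.5), i.e. α·-1.0657551 = (1−α)·-1.2927683.
With A = -1.0657551 and B = -1.2927683: α·A = (1−α)·B, so α = B/(A+B) = -1.2927683/-2.3585234 ≈ 0.5481.

α ≈ 0.5481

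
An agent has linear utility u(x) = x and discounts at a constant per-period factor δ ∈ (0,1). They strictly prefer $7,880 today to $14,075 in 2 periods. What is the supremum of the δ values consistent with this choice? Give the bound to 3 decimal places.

The preference means 7880 > δ^2·14075.
Dividing by 14075: δ^2 < 0.55986. Both sides are positive, so the square root keeps the direction.
δ < 0.55986^(1/2) = 0.748.

δ < 0.748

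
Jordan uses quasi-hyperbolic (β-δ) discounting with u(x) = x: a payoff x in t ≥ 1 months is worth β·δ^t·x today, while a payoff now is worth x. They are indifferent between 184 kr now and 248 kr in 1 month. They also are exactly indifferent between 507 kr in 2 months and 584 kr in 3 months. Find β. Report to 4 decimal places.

Both payoffs in the second observation are in the future, so β drops out: δ^2·507 = δ^3·584 ⇒ δ = 507/584 = 0.86815.
Substituting δ into 184 = β·δ·248: β = 184/(215.301) ≈ 0.8546.

β ≈ 0.8546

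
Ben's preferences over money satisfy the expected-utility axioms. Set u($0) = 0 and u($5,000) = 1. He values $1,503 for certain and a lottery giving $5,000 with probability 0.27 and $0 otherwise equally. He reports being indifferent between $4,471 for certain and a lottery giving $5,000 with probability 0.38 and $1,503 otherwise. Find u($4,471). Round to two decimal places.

0.55

From the first indifference, u($1,503) = 0.27·u($5,000) + 0.73·u($0) = 0.27·1 + 0.73·0 = 0.27.
The second indifference gives u($4,471) = 0.38·u($5,000) + 0.62·u($1,503) = 0.38·1.00 + 0.62·0.27 = 0.5474.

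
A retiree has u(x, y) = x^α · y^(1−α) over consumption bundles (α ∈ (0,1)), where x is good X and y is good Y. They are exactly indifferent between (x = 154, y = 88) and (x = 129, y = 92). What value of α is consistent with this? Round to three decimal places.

Set the two utilities equal: 154^α·88^(1−α) = 129^α·92^(1−α).
Rearrange to (154/129)^α = (92/88)^(1−α) and take logs: α·0.177140 = (1−α)·0.044452.
With A = 0.177140 and B = 0.044452: α·A = (1−α)·B, so α = B/(A+B) = 0.044452/0.221592 ≈ 0.201.

α ≈ 0.201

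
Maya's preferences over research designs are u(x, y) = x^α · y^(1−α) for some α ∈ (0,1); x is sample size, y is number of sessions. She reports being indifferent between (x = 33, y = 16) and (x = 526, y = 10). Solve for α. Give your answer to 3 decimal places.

Indifference: 33^α · 16^(1−α) = 526^α · 10^(1−α).
Rearrange to (33/526)^α = (10/16)^(1−α) and take logs: α·-2.768794 = (1−α)·-0.470004.
Thus α·(-3.238798) = -0.470004, so α = -0.470004/-3.238798 ≈ 0.145.

α ≈ 0.145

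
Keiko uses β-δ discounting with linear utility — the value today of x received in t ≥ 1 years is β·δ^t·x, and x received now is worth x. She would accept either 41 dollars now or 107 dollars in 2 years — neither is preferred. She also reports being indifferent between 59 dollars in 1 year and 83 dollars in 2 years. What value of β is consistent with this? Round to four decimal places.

β ≈ 0.7583

The second indifference involves only future payoffs, so β cancels: β·δ^1·59 = β·δ^2·83, giving δ = 59/83 = 0.71084.
The first indifference: 41 = β·δ^2·107, so β = 41/(δ^2·107) = 41/(0.50530·107) ≈ 0.7583.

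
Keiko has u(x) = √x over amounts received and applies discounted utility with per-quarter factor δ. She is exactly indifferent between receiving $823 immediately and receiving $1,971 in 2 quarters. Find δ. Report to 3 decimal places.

δ ≈ 0.804

Equating discounted utilities: u(823) = δ^2·u(1971) ⇒ δ^2 = u(823)/u(1971).
Since u(x) = √x, δ^2 = √(823/1971) = 0.64618.
So δ = 0.64618^(1/2) ≈ 0.804.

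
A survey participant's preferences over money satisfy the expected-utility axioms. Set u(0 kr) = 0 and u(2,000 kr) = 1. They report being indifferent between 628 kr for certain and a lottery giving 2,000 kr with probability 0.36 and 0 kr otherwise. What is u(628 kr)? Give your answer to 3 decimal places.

u(628 kr) equals the lottery's expected utility: 0.36·1 + 0.64·0 = 0.36.

0.360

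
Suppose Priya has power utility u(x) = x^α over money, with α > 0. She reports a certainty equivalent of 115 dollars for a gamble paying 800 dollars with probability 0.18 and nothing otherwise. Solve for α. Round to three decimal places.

EU(lottery) = 0.18·800^α + 0.82·0 = 0.18·800^α.
Equating: 115^α = 0.18·800^α, i.e. 0.1437^α = 0.18.
Taking logs: α·ln(115/800) = ln(0.18), so α = -1.714798 / -1.939680 ≈ 0.884.

α ≈ 0.884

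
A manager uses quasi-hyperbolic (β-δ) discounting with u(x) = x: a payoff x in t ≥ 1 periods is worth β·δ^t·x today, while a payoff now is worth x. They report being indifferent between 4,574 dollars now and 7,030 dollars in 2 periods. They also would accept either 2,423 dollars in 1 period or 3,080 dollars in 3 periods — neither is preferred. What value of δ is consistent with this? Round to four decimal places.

δ ≈ 0.8870

From the later pair, β·δ^1·2423 = β·δ^3·3080; dividing through, δ^2 = 2423/3080 = 0.78669, so δ = 0.88695.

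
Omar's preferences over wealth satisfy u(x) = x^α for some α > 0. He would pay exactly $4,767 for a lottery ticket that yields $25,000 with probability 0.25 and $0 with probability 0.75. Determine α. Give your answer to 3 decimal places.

EU(lottery) = 0.25·25000^α + 0.75·0 = 0.25·25000^α.
Setting u(4767) equal to that: 4767^α = 0.25·25000^α ⇒ (4767/25000)^α = 0.25.
α = ln(0.25) / ln(4767/25000) = -1.386294/-1.657159 ≈ 0.837.

α ≈ 0.837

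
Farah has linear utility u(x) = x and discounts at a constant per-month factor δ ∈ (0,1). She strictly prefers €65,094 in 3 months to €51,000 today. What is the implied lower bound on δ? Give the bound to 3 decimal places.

δ > 0.922

Comparing present values: 51000 < δ^3·65094.
So δ^3 > 51000/65094 = 0.78348; taking the cube root of both positive sides preserves the inequality.
δ > (51000/65094)^(1/3) ≈ 0.922.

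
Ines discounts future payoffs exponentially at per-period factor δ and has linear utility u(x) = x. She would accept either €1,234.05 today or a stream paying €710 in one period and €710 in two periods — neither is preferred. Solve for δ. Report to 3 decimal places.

The stream is worth 710δ + 710δ² today, so 710δ + 710δ² = 1234.05.
That is, 710δ² + 710δ − 1234.05 = 0, a quadratic in δ.
The positive root is δ = [−710 + √(710² + 4·710·1234.05)] / (2·710) = (−710 + 2002.199)/1420 ≈ 0.910.

δ ≈ 0.910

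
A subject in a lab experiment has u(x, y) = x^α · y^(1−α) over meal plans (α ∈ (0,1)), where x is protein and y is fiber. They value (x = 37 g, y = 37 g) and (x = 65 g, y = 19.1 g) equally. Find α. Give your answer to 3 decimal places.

Set the two utilities equal: 37^α·37^(1−α) = 65^α·19.1^(1−α).
(37/65)^α = (19.1/37)^(1−α); take logs: α·ln(37/65) = (1−α)·ln(19.1/37), i.e. α·-0.563469 = (1−α)·-0.661230.
Thus α·(-1.224699) = -0.661230, so α = -0.661230/-1.224699 ≈ 0.540.

α ≈ 0.540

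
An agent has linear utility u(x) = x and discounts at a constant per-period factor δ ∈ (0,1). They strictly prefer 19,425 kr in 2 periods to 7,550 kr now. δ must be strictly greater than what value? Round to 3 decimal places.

δ > 0.623

The preference means 7550 < δ^2·19425.
So δ^2 > 7550/19425 = 0.38867; taking the square root of both positive sides preserves the inequality.
δ > (7550/19425)^(1/2) ≈ 0.623.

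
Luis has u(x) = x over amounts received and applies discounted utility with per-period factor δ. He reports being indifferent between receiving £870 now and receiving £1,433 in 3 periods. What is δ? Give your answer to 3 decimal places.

δ ≈ 0.847

The payoff in 3 periods is discounted by δ^3, so u(870) = δ^3·u(1433) and δ^3 = u(870)/u(1433).
With u(x) = x: δ^3 = 870/1433 = 0.60712.
Hence δ = (0.60712)^(1/3) = 0.84675.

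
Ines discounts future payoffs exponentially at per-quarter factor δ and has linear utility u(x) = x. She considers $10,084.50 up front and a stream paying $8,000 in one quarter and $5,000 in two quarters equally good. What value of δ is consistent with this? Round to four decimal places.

The stream is worth 8000δ + 5000δ² today, so 8000δ + 5000δ² = 10084.50.
That is, 5000δ² + 8000δ − 10084.50 = 0, a quadratic in δ.
δ = (−8000 + √(8000² + 4·5000·10084.50)) / (2·5000) = (−8000 + √265690000.00) / 10000 ≈ 0.8300.

δ ≈ 0.8300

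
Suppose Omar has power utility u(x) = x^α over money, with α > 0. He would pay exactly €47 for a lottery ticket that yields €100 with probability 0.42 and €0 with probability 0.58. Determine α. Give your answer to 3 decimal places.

α ≈ 1.149

EU(lottery) = 0.42·100^α + 0.58·0 = 0.42·100^α.
Indifference: 47^α = 0.42·100^α, so (47/100)^α = 0.42.
α = ln(0.42) / ln(47/100) = -0.867501/-0.755023 ≈ 1.149.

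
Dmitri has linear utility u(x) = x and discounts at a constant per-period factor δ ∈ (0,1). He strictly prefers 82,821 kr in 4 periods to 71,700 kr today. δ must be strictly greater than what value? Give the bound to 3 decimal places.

δ > 0.965

Comparing present values: 71700 < δ^4·82821.
Dividing by 82821: δ^4 > 0.86572. Both sides are positive, so the 4th root keeps the direction.
δ > (71700/82821)^(1/4) ≈ 0.965.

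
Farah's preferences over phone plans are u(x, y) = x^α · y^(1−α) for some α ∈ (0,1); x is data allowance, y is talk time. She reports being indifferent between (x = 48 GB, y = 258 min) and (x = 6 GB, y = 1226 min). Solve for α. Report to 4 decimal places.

Indifference: 48^α · 258^(1−α) = 6^α · 1226^(1−α).
(48/6)^α = (1226/258)^(1−α); take logs: α·ln(48/6) = (1−α)·ln(1226/258), i.e. α·2.0794415 = (1−α)·1.5585525.
Thus α·(3.6379940) = 1.5585525, so α = 1.5585525/3.6379940 ≈ 0.4284.

α ≈ 0.4284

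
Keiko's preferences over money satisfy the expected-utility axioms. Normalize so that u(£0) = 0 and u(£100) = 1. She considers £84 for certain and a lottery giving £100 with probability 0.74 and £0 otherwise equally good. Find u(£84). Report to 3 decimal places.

0.740

The indifference gives u(£84) = 0.74·u(£100) + 0.26·u(£0) = 0.74·1 + 0.26·0 = 0.74.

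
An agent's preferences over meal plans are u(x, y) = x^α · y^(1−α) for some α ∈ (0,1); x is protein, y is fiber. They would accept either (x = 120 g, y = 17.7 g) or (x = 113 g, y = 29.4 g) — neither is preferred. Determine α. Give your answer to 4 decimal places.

α ≈ 0.8941

Indifference: 120^α · 17.7^(1−α) = 113^α · 29.4^(1−α).
Taking logs: α·ln 120 + (1−α)·ln 17.7 = α·ln 113 + (1−α)·ln 29.4, i.e. α·0.0601039 = (1−α)·0.5074300.
With A = 0.0601039 and B = 0.5074300: α·A = (1−α)·B, so α = B/(A+B) = 0.5074300/0.5675339 ≈ 0.8941.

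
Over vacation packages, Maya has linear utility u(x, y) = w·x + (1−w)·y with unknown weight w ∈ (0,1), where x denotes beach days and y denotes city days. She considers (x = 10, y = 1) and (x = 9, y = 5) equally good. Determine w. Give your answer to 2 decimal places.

Indifference: w·10 + (1−w)·1 = w·9 + (1−w)·5.
Rearranging, 1·w − 4·(1−w) = 0.
The marginal rate of substitution is 4/1, so w = 4/(1+4) = 0.80.

w = 0.80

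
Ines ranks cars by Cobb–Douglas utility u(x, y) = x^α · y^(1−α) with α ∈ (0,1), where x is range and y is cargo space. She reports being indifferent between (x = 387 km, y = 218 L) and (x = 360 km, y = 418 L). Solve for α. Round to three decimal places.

The Cobb–Douglas utilities coincide, so 387^α·218^(1−α) = 360^α·418^(1−α).
Rearrange to (387/360)^α = (418/218)^(1−α) and take logs: α·0.072321 = (1−α)·0.650986.
With A = 0.072321 and B = 0.650986: α·A = (1−α)·B, so α = B/(A+B) = 0.650986/0.723307 ≈ 0.900.

α ≈ 0.900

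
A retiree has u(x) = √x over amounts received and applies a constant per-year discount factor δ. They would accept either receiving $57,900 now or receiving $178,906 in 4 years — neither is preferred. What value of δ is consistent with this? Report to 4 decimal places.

δ ≈ 0.8685

Indifference means u(57900) = δ^4 · u(178906), so δ^4 = u(57900)/u(178906).
Since u(x) = √x, δ^4 = √(57900/178906) = 0.56889.
Hence δ = (0.56889)^(1/4) = 0.868474.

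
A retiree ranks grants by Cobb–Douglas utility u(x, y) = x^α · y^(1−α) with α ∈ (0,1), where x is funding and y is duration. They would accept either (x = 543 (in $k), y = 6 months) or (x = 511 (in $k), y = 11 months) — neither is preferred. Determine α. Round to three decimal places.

Set the two utilities equal: 543^α·6^(1−α) = 511^α·11^(1−α).
Rearrange to (543/511)^α = (11/6)^(1−α) and take logs: α·0.060740 = (1−α)·0.606136.
Thus α·(0.666876) = 0.606136, so α = 0.606136/0.666876 ≈ 0.909.

α ≈ 0.909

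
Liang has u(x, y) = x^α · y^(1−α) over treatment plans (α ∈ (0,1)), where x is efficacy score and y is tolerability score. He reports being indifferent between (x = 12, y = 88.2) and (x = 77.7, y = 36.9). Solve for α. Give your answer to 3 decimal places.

The Cobb–Douglas utilities coincide, so 12^α·88.2^(1−α) = 77.7^α·36.9^(1−α).
(12/77.7)^α = (36.9/88.2)^(1−α); take logs: α·ln(12/77.7) = (1−α)·ln(36.9/88.2), i.e. α·-1.867949 = (1−α)·-0.871395.
With A = -1.867949 and B = -0.871395: α·A = (1−α)·B, so α = B/(A+B) = -0.871395/-2.739344 ≈ 0.318.

α ≈ 0.318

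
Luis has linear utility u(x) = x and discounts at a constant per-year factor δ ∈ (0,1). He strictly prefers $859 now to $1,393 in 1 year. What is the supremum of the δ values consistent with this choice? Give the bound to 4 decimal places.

δ < 0.6167

Under u(x) = x this choice says 859 > δ·1393.
Dividing through by 1393 gives δ < 0.61665.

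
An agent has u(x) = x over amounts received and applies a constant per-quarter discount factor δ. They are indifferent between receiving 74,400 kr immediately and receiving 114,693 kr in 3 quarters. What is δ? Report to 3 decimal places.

The payoff in 3 quarters is discounted by δ^3, so u(74400) = δ^3·u(114693) and δ^3 = u(74400)/u(114693).
With u(x) = x: δ^3 = 74400/114693 = 0.64869.
Hence δ = (0.64869)^(1/3) = 0.86566.

δ ≈ 0.866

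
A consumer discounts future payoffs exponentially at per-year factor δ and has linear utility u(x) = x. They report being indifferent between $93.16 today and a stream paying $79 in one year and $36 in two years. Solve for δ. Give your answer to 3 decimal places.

δ ≈ 0.850

The stream is worth 79δ + 36δ² today, so 79δ + 36δ² = 93.16.
Rearranged: 36δ² + 79δ − 93.16 = 0.
By the quadratic formula (taking the positive root), δ = (−79 + √19656.04) / 72 ≈ 0.850.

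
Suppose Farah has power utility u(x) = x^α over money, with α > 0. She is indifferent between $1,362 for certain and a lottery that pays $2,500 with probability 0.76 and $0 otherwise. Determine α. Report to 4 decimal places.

α ≈ 0.4519

EU(lottery) = 0.76·2500^α + 0.24·0 = 0.76·2500^α.
Setting u(1362) equal to that: 1362^α = 0.76·2500^α ⇒ (1362/2500)^α = 0.76.
Taking logs: α·ln(1362/2500) = ln(0.76), so α = -0.2744368 / -0.6073365 ≈ 0.4519.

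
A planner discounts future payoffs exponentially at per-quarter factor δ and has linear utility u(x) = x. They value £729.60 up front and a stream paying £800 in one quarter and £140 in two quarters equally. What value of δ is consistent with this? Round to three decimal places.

δ ≈ 0.800

Equating present values: 729.60 = 800δ + 140δ².
So 140δ² + 800δ − 729.60 = 0.
The positive root is δ = [−800 + √(800² + 4·140·729.60)] / (2·140) = (−800 + 1024.000)/280 ≈ 0.800.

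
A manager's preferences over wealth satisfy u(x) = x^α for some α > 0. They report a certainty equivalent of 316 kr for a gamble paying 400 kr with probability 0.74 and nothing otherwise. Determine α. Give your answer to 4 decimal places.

α ≈ 1.2774

Since u(0) = 0, the lottery's EU is 0.74·400^α.
Indifference: 316^α = 0.74·400^α, so (316/400)^α = 0.74.
Taking logs: α·ln(316/400) = ln(0.74), so α = -0.3011051 / -0.2357223 ≈ 1.2774.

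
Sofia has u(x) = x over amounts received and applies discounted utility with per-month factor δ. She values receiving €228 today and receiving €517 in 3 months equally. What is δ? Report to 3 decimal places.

δ ≈ 0.761

The payoff in 3 months is discounted by δ^3, so u(228) = δ^3·u(517) and δ^3 = u(228)/u(517).
With u(x) = x: δ^3 = 228/517 = 0.44101.
So δ = 0.44101^(1/3) ≈ 0.761.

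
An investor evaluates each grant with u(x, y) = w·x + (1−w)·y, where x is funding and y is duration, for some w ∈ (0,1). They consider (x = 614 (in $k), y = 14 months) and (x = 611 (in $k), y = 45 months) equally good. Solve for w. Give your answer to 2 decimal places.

Indifference: w·614 + (1−w)·14 = w·611 + (1−w)·45.
Collecting terms: w·3 = (1−w)·31.
Hence w = 31/(3+31) = 31/34 = 0.91.

w = 0.91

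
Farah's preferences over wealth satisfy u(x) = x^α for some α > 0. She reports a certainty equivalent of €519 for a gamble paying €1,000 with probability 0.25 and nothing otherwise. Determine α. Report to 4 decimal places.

The lottery's expected utility is 0.25·u(1000) + 0.75·u(0) = 0.25·1000^α (since u(0) = 0 for α > 0).
Equating: 519^α = 0.25·1000^α, i.e. 0.5190^α = 0.25.
Take logs: α = ln 0.25 / ln(519/1000) ≈ 2.113732.

α ≈ 2.1137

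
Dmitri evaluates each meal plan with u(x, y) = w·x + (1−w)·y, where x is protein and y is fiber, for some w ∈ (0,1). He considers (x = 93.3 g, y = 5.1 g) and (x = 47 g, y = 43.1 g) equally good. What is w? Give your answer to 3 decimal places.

w = 0.451

Indifference: w·93.3 + (1−w)·5.1 = w·47 + (1−w)·43.1.
w·(93.3−47) = (1−w)·(43.1−5.1), i.e. w·46.3 = (1−w)·38.
The marginal rate of substitution is 38/46.3, so w = 38/(46.3+38) = 0.451.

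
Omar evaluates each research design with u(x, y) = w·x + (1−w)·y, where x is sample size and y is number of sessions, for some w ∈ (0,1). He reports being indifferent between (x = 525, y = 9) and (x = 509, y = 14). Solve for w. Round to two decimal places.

Indifference: w·525 + (1−w)·9 = w·509 + (1−w)·14.
w·(525−509) = (1−w)·(14−9), i.e. w·16 = (1−w)·5.
Hence w = 5/(16+5) = 5/21 = 0.24.

w = 0.24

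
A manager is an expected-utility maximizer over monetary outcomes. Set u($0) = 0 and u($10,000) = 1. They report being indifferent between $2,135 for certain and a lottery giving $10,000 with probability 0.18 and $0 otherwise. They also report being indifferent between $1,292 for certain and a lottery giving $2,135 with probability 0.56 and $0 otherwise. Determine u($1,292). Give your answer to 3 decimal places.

0.101

First, u($2,135) = 0.18·u($10,000) + 0.82·u($0) = 0.18.
Chaining: u($1,292) = 0.56·0.18 + 0.44·0.00 = 0.1008.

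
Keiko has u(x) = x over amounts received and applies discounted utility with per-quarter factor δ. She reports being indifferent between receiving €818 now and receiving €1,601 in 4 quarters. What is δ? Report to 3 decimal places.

Indifference means u(818) = δ^4 · u(1601), so δ^4 = u(818)/u(1601).
With u(x) = x: δ^4 = 818/1601 = 0.51093.
So δ = 0.51093^(1/4) ≈ 0.845.

δ ≈ 0.845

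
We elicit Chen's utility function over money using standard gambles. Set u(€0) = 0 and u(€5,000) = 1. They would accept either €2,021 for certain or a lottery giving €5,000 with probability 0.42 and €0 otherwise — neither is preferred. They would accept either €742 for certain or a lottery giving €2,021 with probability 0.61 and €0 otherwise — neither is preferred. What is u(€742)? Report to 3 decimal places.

From the first indifference, u(€2,021) = 0.42·u(€5,000) + 0.58·u(€0) = 0.42·1 + 0.58·0 = 0.42.
The second indifference gives u(€742) = 0.61·u(€2,021) + 0.39·u(€0) = 0.61·0.42 + 0.39·0.00 = 0.2562.

0.256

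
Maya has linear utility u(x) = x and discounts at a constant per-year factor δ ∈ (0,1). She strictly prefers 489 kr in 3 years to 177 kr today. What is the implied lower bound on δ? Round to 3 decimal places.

δ > 0.713

Under u(x) = x this choice says 177 < δ^3·489.
So δ^3 > 177/489 = 0.36196; taking the cube root of both positive sides preserves the inequality.
δ > (177/489)^(1/3) ≈ 0.713.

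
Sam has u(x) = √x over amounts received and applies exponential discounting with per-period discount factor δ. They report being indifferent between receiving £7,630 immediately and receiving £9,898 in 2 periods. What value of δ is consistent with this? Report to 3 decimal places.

Indifference means u(7630) = δ^2 · u(9898), so δ^2 = u(7630)/u(9898).
Since u(x) = √x, δ^2 = √(7630/9898) = 0.87799.
Hence δ = (0.87799)^(1/2) = 0.93701.

δ ≈ 0.937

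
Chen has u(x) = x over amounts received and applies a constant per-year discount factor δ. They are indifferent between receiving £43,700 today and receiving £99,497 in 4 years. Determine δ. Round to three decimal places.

Indifference means u(43700) = δ^4 · u(99497), so δ^4 = u(43700)/u(99497).
With u(x) = x: δ^4 = 43700/99497 = 0.43921.
So δ = 0.43921^(1/4) ≈ 0.814.

δ ≈ 0.814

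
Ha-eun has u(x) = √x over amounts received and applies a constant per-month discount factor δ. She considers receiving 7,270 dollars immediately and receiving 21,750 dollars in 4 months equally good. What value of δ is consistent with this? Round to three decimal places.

Equating discounted utilities: u(7270) = δ^4·u(21750) ⇒ δ^4 = u(7270)/u(21750).
With u(x) = √x: δ^4 = √7270/√21750 = √(7270/21750) = 0.57815.
So δ = 0.57815^(1/4) ≈ 0.872.

δ ≈ 0.872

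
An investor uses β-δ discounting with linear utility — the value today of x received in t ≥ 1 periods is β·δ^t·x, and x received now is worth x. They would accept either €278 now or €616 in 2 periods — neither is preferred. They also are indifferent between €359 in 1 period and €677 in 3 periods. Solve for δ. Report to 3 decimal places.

δ ≈ 0.728

From the later pair, β·δ^1·359 = β·δ^3·677; dividing through, δ^2 = 359/677 = 0.53028, so δ = 0.72820.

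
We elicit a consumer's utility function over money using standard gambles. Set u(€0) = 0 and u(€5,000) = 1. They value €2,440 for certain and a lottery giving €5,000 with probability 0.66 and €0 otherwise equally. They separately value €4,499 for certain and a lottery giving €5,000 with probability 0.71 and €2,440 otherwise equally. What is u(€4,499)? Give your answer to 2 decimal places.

0.90

From the first indifference, u(€2,440) = 0.66·u(€5,000) + 0.34·u(€0) = 0.66·1 + 0.34·0 = 0.66.
The second indifference gives u(€4,499) = 0.71·u(€5,000) + 0.29·u(€2,440) = 0.71·1.00 + 0.29·0.66 = 0.9014.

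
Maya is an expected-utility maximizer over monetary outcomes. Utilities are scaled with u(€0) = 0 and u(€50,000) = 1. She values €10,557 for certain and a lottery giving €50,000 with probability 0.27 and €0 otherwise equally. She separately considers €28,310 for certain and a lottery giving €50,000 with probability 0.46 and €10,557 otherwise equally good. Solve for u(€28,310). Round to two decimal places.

First, u(€10,557) = 0.27·u(€50,000) + 0.73·u(€0) = 0.27.
Chaining: u(€28,310) = 0.46·1.00 + 0.54·0.27 = 0.6058.

0.61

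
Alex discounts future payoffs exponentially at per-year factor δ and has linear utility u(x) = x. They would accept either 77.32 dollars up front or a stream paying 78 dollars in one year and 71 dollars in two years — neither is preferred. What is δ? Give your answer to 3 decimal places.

δ ≈ 0.630

Equating present values: 77.32 = 78δ + 71δ².
That is, 71δ² + 78δ − 77.32 = 0, a quadratic in δ.
The positive root is δ = [−78 + √(78² + 4·71·77.32)] / (2·71) = (−78 + 167.460)/142 ≈ 0.630.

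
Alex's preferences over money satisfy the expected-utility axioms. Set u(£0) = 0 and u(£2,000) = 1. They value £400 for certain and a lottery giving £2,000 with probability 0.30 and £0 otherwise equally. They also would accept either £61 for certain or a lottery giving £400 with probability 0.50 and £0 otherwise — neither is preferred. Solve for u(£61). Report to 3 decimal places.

0.150

First, u(£400) = 0.30·u(£2,000) + 0.70·u(£0) = 0.30.
The second indifference gives u(£61) = 0.50·u(£400) + 0.50·u(£0) = 0.50·0.30 + 0.50·0.00 = 0.1500.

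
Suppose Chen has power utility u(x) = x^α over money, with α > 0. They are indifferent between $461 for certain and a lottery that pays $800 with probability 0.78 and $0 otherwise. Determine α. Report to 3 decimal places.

Since u(0) = 0, the lottery's EU is 0.78·800^α.
Indifference: 461^α = 0.78·800^α, so (461/800)^α = 0.78.
α = ln(0.78) / ln(461/800) = -0.248461/-0.551214 ≈ 0.451.

α ≈ 0.451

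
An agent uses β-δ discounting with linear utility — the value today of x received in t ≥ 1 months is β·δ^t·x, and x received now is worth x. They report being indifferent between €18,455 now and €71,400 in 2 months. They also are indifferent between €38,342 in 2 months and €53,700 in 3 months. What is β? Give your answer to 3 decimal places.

Both payoffs in the second observation are in the future, so β drops out: δ^2·38342 = δ^3·53700 ⇒ δ = 38342/53700 = 0.71400.
Now use the now-vs-future pair: 18455 = β·δ^2·71400 gives β = 18455/(0.50980·71400) ≈ 0.507.

β ≈ 0.507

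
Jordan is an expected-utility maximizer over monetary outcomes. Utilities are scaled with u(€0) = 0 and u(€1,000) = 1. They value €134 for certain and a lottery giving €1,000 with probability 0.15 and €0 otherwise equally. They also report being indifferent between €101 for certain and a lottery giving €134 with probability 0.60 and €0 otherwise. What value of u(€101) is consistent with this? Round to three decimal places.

0.090

From the first indifference, u(€134) = 0.15·u(€1,000) + 0.85·u(€0) = 0.15·1 + 0.85·0 = 0.15.
The second indifference gives u(€101) = 0.60·u(€134) + 0.40·u(€0) = 0.60·0.15 + 0.40·0.00 = 0.0900.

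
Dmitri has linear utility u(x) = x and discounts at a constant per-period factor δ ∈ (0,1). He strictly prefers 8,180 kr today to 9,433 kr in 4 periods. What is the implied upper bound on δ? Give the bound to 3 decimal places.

Comparing present values: 8180 > δ^4·9433.
Dividing by 9433: δ^4 < 0.86717. Both sides are positive, so the 4th root keeps the direction.
δ < 0.86717^(1/4) = 0.965.

δ < 0.965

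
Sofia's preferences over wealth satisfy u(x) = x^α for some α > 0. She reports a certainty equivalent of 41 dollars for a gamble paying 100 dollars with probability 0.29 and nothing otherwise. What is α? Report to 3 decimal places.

α ≈ 1.388

EU(lottery) = 0.29·100^α + 0.71·0 = 0.29·100^α.
Setting u(41) equal to that: 41^α = 0.29·100^α ⇒ (41/100)^α = 0.29.
Take logs: α = ln 0.29 / ln(41/100) ≈ 1.38838.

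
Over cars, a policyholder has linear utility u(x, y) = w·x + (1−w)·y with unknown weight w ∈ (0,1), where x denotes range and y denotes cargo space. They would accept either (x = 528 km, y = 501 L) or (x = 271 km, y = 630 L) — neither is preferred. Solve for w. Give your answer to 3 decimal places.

w = 0.334

Equating utilities: w·528 + (1−w)·501 = w·271 + (1−w)·630.
Collecting terms: w·257 = (1−w)·129.
Hence w = 129/(257+129) = 129/386 = 0.334.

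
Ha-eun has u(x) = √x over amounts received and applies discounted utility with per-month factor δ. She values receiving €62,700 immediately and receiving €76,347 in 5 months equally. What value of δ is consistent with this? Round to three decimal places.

δ ≈ 0.980

The payoff in 5 months is discounted by δ^5, so u(62700) = δ^5·u(76347) and δ^5 = u(62700)/u(76347).
Since u(x) = √x, δ^5 = √(62700/76347) = 0.90623.
Hence δ = (0.90623)^(1/5) = 0.98050.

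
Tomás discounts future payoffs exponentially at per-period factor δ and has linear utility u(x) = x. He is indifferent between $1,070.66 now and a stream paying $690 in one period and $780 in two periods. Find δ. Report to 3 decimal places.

δ ≈ 0.810

Present value of the stream is 690·δ + 780·δ². Indifference gives 690δ + 780δ² = 1070.66.
That is, 780δ² + 690δ − 1070.66 = 0, a quadratic in δ.
δ = (−690 + √(690² + 4·780·1070.66)) / (2·780) = (−690 + √3816559.20) / 1560 ≈ 0.810.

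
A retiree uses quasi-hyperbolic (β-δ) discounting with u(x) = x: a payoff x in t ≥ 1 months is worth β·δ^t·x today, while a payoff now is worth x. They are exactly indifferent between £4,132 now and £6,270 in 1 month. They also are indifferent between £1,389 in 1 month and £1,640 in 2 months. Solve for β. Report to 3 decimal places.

The second indifference involves only future payoffs, so β cancels: β·δ^1·1389 = β·δ^2·1640, giving δ = 1389/1640 = 0.84695.
Substituting δ into 4132 = β·δ·6270: β = 4132/(5310.384) ≈ 0.778.

β ≈ 0.778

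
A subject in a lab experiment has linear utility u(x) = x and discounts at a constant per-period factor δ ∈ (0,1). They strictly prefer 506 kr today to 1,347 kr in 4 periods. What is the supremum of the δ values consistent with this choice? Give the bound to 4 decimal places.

δ < 0.7829

The preference means 506 > δ^4·1347.
Dividing by 1347: δ^4 < 0.37565. Both sides are positive, so the 4th root keeps the direction.
δ < (506/1347)^(1/4) ≈ 0.7829.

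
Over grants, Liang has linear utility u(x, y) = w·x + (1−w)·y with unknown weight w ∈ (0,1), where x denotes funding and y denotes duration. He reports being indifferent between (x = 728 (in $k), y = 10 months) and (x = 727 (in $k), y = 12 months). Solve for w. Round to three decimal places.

u(728,10) = u(727,12) means w·728 + (1−w)·10 = w·727 + (1−w)·12.
Rearranging, 1·w − 2·(1−w) = 0.
The marginal rate of substitution is 2/1, so w = 2/(1+2) = 0.667.

w = 0.667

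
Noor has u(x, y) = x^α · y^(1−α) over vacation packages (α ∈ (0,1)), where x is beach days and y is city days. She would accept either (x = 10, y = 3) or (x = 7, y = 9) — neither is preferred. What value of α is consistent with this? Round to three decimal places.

α ≈ 0.755

The Cobb–Douglas utilities coincide, so 10^α·3^(1−α) = 7^α·9^(1−α).
Rearrange to (10/7)^α = (9/3)^(1−α) and take logs: α·0.356675 = (1−α)·1.098612.
Thus α·(1.455287) = 1.098612, so α = 1.098612/1.455287 ≈ 0.755.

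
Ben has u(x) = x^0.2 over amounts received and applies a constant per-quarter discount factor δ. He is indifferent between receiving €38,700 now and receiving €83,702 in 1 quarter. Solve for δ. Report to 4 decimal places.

δ ≈ 0.8570

Indifference means u(38700) = δ · u(83702), so δ = u(38700)/u(83702).
Since u(x) = x^0.2, δ = (38700/83702)^0.2 = 0.46235^0.2 = 0.85703.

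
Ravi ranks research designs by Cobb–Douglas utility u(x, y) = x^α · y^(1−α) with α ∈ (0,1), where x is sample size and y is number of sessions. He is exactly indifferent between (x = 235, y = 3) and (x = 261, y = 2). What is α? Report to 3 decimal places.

Set the two utilities equal: 235^α·3^(1−α) = 261^α·2^(1−α).
Taking logs: α·ln 235 + (1−α)·ln 3 = α·ln 261 + (1−α)·ln 2, i.e. α·-0.104935 = (1−α)·-0.405465.
So α/(1−α) = (-0.405465)/(-0.104935) = 3.863963, and α = 3.863963/4.863963 ≈ 0.794.

α ≈ 0.794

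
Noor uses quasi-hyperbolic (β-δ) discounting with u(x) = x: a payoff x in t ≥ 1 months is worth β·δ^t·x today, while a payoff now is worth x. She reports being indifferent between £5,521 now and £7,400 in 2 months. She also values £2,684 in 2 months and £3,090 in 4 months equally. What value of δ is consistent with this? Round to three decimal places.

The second indifference involves only future payoffs, so β cancels: β·δ^2·2684 = β·δ^4·3090, giving δ^2 = 2684/3090 = 0.86861, so δ = 0.93199.

δ ≈ 0.932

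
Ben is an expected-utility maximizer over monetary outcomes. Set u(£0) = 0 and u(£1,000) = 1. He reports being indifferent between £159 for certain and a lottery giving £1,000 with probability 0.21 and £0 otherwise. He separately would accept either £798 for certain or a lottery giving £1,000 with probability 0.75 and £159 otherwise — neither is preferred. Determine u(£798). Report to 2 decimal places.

First, u(£159) = 0.21·u(£1,000) + 0.79·u(£0) = 0.21.
Then u(£798) = 0.75·u(£1,000) + 0.25·u(£159) = 0.75·1.00 + 0.25·0.21 = 0.8025.

0.80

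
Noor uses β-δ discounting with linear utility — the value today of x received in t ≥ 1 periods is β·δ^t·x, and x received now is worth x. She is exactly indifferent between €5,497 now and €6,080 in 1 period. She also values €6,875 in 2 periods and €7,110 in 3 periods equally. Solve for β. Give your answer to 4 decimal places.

β ≈ 0.9350

From the later pair, β·δ^2·6875 = β·δ^3·7110; dividing through, δ = 6875/7110 = 0.96695.
The first indifference: 5497 = β·δ·6080, so β = 5497/(δ·6080) = 5497/(0.96695·6080) ≈ 0.9350.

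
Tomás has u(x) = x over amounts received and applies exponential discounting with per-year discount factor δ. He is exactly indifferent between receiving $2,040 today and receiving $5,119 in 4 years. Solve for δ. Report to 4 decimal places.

δ ≈ 0.7945

Indifference means u(2040) = δ^4 · u(5119), so δ^4 = u(2040)/u(5119).
With u(x) = x: δ^4 = 2040/5119 = 0.39852.
Taking the 4th root: δ = 0.39852^(1/4) ≈ 0.7945.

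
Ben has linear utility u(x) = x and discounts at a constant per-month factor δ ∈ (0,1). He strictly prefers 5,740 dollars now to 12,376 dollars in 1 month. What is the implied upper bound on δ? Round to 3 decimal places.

δ < 0.464

The preference means 5740 > δ·12376.
Dividing through by 12376 gives δ < 0.46380.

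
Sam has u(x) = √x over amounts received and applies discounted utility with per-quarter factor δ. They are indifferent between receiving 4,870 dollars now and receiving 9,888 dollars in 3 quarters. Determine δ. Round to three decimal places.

δ ≈ 0.889

Equating discounted utilities: u(4870) = δ^3·u(9888) ⇒ δ^3 = u(4870)/u(9888).
Since u(x) = √x, δ^3 = √(4870/9888) = 0.70179.
Hence δ = (0.70179)^(1/3) = 0.88866.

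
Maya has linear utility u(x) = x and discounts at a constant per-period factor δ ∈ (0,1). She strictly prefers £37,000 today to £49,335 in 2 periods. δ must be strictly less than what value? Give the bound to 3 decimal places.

δ < 0.866

The preference means 37000 > δ^2·49335.
So δ^2 < 37000/49335 = 0.74997; taking the square root of both positive sides preserves the inequality.
δ < (37000/49335)^(1/2) ≈ 0.866.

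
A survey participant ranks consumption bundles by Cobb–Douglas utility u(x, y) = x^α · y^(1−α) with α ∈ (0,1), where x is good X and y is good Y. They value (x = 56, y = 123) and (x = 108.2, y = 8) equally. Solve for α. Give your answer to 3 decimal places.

Indifference: 56^α · 123^(1−α) = 108.2^α · 8^(1−α).
(56/108.2)^α = (8/123)^(1−α); take logs: α·ln(56/108.2) = (1−α)·ln(8/123), i.e. α·-0.658630 = (1−α)·-2.732743.
So α/(1−α) = (-2.732743)/(-0.658630) = 4.149132, and α = 4.149132/5.149132 ≈ 0.806.

α ≈ 0.806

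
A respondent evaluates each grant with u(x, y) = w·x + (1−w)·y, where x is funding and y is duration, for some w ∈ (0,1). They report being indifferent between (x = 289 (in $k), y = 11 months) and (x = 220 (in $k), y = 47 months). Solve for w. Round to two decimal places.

u(289,11) = u(220,47) means w·289 + (1−w)·11 = w·220 + (1−w)·47.
Rearranging, 69·w − 36·(1−w) = 0.
The marginal rate of substitution is 36/69, so w = 36/(69+36) = 0.34.

w = 0.34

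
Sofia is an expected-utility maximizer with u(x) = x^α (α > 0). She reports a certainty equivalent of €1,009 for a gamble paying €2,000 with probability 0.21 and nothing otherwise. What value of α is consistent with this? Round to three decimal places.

α ≈ 2.281

Since u(0) = 0, the lottery's EU is 0.21·2000^α.
Setting u(1009) equal to that: 1009^α = 0.21·2000^α ⇒ (1009/2000)^α = 0.21.
Taking logs: α·ln(1009/2000) = ln(0.21), so α = -1.560648 / -0.684187 ≈ 2.281.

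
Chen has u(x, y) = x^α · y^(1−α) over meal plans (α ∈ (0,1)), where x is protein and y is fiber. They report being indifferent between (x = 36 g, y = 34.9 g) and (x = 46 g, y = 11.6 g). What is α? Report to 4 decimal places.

α ≈ 0.8180

The Cobb–Douglas utilities coincide, so 36^α·34.9^(1−α) = 46^α·11.6^(1−α).
Rearrange to (36/46)^α = (11.6/34.9)^(1−α) and take logs: α·-0.2451225 = (1−α)·-1.1014817.
With A = -0.2451225 and B = -1.1014817: α·A = (1−α)·B, so α = B/(A+B) = -1.1014817/-1.3466042 ≈ 0.8180.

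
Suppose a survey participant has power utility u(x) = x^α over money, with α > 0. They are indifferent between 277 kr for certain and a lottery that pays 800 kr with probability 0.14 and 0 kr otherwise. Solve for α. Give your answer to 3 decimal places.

α ≈ 1.854

EU(lottery) = 0.14·800^α + 0.86·0 = 0.14·800^α.
Setting u(277) equal to that: 277^α = 0.14·800^α ⇒ (277/800)^α = 0.14.
α = ln(0.14) / ln(277/800) = -1.966113/-1.060594 ≈ 1.854.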